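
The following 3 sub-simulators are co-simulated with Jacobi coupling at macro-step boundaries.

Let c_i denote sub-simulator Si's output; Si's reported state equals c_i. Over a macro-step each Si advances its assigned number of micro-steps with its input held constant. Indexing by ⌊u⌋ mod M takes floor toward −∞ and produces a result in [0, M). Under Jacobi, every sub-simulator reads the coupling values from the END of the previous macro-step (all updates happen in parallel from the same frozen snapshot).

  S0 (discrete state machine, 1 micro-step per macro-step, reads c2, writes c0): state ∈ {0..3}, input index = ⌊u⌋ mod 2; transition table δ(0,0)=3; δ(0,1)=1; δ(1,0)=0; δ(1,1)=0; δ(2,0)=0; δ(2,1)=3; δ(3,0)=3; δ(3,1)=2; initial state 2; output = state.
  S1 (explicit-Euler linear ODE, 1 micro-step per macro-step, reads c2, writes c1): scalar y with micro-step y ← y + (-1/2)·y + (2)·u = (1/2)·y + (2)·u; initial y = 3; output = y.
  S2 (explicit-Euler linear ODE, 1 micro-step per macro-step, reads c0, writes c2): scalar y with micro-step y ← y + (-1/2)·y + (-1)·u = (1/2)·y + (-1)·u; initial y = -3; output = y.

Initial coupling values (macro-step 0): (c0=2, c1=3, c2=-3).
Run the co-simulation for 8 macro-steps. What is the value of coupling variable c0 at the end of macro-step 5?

c0 at macro-step 5 = 1

macro 1: S0 reads c2=-3 → after 1×micro: 3; S1 reads c2=-3 → after 1×micro: -9/2; S2 reads c0=2 → after 1×micro: -7/2 ⇒ (c0=3, c1=-9/2, c2=-7/2)
macro 2: S0 reads c2=-7/2 → after 1×micro: 3; S1 reads c2=-7/2 → after 1×micro: -37/4; S2 reads c0=3 → after 1×micro: -19/4 ⇒ (c0=3, c1=-37/4, c2=-19/4)
macro 3: S0 reads c2=-19/4 → after 1×micro: 2; S1 reads c2=-19/4 → after 1×micro: -113/8; S2 reads c0=3 → after 1×micro: -43/8 ⇒ (c0=2, c1=-113/8, c2=-43/8)
macro 4: S0 reads c2=-43/8 → after 1×micro: 0; S1 reads c2=-43/8 → after 1×micro: -285/16; S2 reads c0=2 → after 1×micro: -75/16 ⇒ (c0=0, c1=-285/16, c2=-75/16)
macro 5: S0 reads c2=-75/16 → after 1×micro: 1; S1 reads c2=-75/16 → after 1×micro: -585/32; S2 reads c0=0 → after 1×micro: -75/32 ⇒ (c0=1, c1=-585/32, c2=-75/32)
macro 6: S0 reads c2=-75/32 → after 1×micro: 0; S1 reads c2=-75/32 → after 1×micro: -885/64; S2 reads c0=1 → after 1×micro: -139/64 ⇒ (c0=0, c1=-885/64, c2=-139/64)
macro 7: S0 reads c2=-139/64 → after 1×micro: 1; S1 reads c2=-139/64 → after 1×micro: -1441/128; S2 reads c0=0 → after 1×micro: -139/128 ⇒ (c0=1, c1=-1441/128, c2=-139/128)
macro 8: S0 reads c2=-139/128 → after 1×micro: 0; S1 reads c2=-139/128 → after 1×micro: -1997/256; S2 reads c0=1 → after 1×micro: -395/256 ⇒ (c0=0, c1=-1997/256, c2=-395/256)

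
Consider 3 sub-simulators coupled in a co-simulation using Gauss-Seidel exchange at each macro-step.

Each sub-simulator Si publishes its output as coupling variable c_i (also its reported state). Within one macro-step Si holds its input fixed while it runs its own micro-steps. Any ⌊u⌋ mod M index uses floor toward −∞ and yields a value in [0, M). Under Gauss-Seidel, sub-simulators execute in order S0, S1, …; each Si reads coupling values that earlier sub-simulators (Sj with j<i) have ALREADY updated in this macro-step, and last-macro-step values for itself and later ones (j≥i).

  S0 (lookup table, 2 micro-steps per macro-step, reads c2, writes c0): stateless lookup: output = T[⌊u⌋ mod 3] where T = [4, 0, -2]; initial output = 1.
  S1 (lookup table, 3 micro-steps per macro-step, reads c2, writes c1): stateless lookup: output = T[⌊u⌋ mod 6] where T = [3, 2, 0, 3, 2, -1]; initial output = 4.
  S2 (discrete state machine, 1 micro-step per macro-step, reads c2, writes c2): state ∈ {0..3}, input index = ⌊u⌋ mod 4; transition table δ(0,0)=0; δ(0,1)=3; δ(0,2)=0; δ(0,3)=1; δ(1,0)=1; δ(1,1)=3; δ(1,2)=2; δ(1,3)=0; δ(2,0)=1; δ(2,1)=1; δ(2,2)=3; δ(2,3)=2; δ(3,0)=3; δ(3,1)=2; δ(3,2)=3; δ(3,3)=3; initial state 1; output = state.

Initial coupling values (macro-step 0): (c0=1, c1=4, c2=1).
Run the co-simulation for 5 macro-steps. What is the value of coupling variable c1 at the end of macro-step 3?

c1 at macro-step 3 = 3

macro 1: S0 reads c2=1 → after 2×micro: 0; S1 reads c2=1 → after 3×micro: 2; S2 reads c2=1 → after 1×micro: 3 ⇒ (c0=0, c1=2, c2=3)
macro 2: S0 reads c2=3 → after 2×micro: 4; S1 reads c2=3 → after 3×micro: 3; S2 reads c2=3 → after 1×micro: 3 ⇒ (c0=4, c1=3, c2=3)
macro 3: S0 reads c2=3 → after 2×micro: 4; S1 reads c2=3 → after 3×micro: 3; S2 reads c2=3 → after 1×micro: 3 ⇒ (c0=4, c1=3, c2=3)
macro 4: S0 reads c2=3 → after 2×micro: 4; S1 reads c2=3 → after 3×micro: 3; S2 reads c2=3 → after 1×micro: 3 ⇒ (c0=4, c1=3, c2=3)
macro 5: S0 reads c2=3 → after 2×micro: 4; S1 reads c2=3 → after 3×micro: 3; S2 reads c2=3 → after 1×micro: 3 ⇒ (c0=4, c1=3, c2=3)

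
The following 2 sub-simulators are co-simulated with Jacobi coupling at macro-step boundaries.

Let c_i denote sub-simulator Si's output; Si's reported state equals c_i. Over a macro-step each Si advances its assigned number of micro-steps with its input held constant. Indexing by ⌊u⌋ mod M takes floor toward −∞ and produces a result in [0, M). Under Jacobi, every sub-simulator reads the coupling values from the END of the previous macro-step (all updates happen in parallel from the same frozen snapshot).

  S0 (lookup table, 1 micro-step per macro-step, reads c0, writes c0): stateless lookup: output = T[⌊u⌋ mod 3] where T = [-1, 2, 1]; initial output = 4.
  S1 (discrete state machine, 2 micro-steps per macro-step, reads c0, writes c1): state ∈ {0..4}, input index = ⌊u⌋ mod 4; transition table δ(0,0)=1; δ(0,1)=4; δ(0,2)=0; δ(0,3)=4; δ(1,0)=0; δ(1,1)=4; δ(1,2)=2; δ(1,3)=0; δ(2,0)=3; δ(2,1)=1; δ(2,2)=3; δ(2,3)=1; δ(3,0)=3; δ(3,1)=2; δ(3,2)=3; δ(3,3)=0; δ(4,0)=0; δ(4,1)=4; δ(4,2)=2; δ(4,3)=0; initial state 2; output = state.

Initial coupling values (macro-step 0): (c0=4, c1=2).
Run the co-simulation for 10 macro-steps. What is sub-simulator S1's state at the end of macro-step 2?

S1 state at macro-step 2 = 3

macro 1: S0 reads c0=4 → after 1×micro: 2; S1 reads c0=4 → after 2×micro: 3 ⇒ (c0=2, c1=3)
macro 2: S0 reads c0=2 → after 1×micro: 1; S1 reads c0=2 → after 2×micro: 3 ⇒ (c0=1, c1=3)
macro 3: S0 reads c0=1 → after 1×micro: 2; S1 reads c0=1 → after 2×micro: 1 ⇒ (c0=2, c1=1)
macro 4: S0 reads c0=2 → after 1×micro: 1; S1 reads c0=2 → after 2×micro: 3 ⇒ (c0=1, c1=3)
macro 5: S0 reads c0=1 → after 1×micro: 2; S1 reads c0=1 → after 2×micro: 1 ⇒ (c0=2, c1=1)
macro 6: S0 reads c0=2 → after 1×micro: 1; S1 reads c0=2 → after 2×micro: 3 ⇒ (c0=1, c1=3)
macro 7: S0 reads c0=1 → after 1×micro: 2; S1 reads c0=1 → after 2×micro: 1 ⇒ (c0=2, c1=1)
macro 8: S0 reads c0=2 → after 1×micro: 1; S1 reads c0=2 → after 2×micro: 3 ⇒ (c0=1, c1=3)
macro 9: S0 reads c0=1 → after 1×micro: 2; S1 reads c0=1 → after 2×micro: 1 ⇒ (c0=2, c1=1)
macro 10: S0 reads c0=2 → after 1×micro: 1; S1 reads c0=2 → after 2×micro: 3 ⇒ (c0=1, c1=3)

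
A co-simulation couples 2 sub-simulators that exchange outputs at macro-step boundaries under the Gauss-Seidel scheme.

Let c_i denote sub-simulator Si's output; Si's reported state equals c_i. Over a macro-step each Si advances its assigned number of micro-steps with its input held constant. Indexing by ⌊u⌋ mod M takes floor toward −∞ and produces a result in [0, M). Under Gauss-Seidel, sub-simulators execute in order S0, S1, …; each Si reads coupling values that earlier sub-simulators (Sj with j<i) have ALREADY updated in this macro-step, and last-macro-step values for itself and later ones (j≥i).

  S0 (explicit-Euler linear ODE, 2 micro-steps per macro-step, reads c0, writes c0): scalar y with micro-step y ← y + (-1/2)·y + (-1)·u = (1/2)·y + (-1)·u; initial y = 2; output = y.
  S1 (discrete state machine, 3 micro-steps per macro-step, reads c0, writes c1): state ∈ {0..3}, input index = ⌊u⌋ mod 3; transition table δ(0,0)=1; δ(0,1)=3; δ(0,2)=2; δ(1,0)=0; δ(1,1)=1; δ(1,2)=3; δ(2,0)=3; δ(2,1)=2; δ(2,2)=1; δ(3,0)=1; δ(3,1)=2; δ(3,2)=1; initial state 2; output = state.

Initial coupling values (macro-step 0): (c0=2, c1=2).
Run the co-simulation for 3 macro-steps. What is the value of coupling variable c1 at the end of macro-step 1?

c1 at macro-step 1 = 0

macro 1: S0 reads c0=2 → after 2×micro: -5/2; S1 reads c0=-5/2 → after 3×micro: 0 ⇒ (c0=-5/2, c1=0)
macro 2: S0 reads c0=-5/2 → after 2×micro: 25/8; S1 reads c0=25/8 → after 3×micro: 1 ⇒ (c0=25/8, c1=1)
macro 3: S0 reads c0=25/8 → after 2×micro: -125/32; S1 reads c0=-125/32 → after 3×micro: 3 ⇒ (c0=-125/32, c1=3)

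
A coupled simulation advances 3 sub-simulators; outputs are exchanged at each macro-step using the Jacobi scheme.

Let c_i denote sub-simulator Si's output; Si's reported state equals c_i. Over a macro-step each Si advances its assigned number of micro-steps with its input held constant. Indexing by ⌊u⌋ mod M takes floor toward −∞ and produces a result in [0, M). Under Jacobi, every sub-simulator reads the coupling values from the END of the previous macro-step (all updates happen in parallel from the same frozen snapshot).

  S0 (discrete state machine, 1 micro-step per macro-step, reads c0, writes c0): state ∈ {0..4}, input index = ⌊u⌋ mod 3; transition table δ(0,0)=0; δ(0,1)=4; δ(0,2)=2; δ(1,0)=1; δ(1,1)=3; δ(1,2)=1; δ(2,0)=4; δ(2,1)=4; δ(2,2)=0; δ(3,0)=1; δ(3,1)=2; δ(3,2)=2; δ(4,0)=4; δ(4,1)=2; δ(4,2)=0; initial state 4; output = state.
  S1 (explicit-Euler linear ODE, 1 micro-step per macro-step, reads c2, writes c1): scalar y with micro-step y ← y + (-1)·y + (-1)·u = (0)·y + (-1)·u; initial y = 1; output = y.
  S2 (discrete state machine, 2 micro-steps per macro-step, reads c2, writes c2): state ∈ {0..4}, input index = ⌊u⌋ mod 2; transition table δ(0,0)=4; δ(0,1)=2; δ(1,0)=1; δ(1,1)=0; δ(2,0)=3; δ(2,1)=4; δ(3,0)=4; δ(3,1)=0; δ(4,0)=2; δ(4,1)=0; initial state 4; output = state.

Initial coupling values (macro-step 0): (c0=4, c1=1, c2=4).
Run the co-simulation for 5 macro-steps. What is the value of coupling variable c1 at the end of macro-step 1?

macro 1: S0 reads c0=4 → after 1×micro: 2; S1 reads c2=4 → after 1×micro: -4; S2 reads c2=4 → after 2×micro: 3 ⇒ (c0=2, c1=-4, c2=3)
macro 2: S0 reads c0=2 → after 1×micro: 0; S1 reads c2=3 → after 1×micro: -3; S2 reads c2=3 → after 2×micro: 2 ⇒ (c0=0, c1=-3, c2=2)
macro 3: S0 reads c0=0 → after 1×micro: 0; S1 reads c2=2 → after 1×micro: -2; S2 reads c2=2 → after 2×micro: 4 ⇒ (c0=0, c1=-2, c2=4)
macro 4: S0 reads c0=0 → after 1×micro: 0; S1 reads c2=4 → after 1×micro: -4; S2 reads c2=4 → after 2×micro: 3 ⇒ (c0=0, c1=-4, c2=3)
macro 5: S0 reads c0=0 → after 1×micro: 0; S1 reads c2=3 → after 1×micro: -3; S2 reads c2=3 → after 2×micro: 2 ⇒ (c0=0, c1=-3, c2=2)

c1 at macro-step 1 = -4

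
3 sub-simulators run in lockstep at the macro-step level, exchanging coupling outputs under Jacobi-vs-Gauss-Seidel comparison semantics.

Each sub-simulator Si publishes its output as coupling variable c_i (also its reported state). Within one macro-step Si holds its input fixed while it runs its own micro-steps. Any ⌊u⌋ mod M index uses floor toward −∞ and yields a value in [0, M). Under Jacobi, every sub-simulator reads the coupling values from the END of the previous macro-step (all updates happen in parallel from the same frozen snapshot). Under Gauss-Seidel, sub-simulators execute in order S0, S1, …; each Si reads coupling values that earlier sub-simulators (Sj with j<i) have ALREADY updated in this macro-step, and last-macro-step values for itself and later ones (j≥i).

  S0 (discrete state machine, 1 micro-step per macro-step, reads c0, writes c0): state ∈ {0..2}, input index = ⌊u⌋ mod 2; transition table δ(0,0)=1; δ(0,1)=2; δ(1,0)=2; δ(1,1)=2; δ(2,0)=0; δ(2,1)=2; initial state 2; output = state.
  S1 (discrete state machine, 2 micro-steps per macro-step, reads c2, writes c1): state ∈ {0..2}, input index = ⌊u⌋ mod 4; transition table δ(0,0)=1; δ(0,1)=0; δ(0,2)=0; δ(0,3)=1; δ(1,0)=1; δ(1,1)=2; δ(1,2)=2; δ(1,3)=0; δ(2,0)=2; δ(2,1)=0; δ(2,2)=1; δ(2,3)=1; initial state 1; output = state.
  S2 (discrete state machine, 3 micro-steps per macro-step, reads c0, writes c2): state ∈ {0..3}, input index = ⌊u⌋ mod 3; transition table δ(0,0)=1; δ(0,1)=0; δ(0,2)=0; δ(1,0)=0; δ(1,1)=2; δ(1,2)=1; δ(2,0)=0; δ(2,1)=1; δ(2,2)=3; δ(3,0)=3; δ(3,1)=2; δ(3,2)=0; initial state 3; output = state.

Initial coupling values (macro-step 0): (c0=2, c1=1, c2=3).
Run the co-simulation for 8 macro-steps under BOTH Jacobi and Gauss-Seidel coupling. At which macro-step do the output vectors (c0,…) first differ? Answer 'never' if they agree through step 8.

[Jacobi] macro 1: S0 reads c0=2 → after 1×micro: 0; S1 reads c2=3 → after 2×micro: 1; S2 reads c0=2 → after 3×micro: 0 ⇒ (c0=0, c1=1, c2=0)
[Jacobi] macro 2: S0 reads c0=0 → after 1×micro: 1; S1 reads c2=0 → after 2×micro: 1; S2 reads c0=0 → after 3×micro: 1 ⇒ (c0=1, c1=1, c2=1)
[Jacobi] macro 3: S0 reads c0=1 → after 1×micro: 2; S1 reads c2=1 → after 2×micro: 0; S2 reads c0=1 → after 3×micro: 2 ⇒ (c0=2, c1=0, c2=2)
[Jacobi] macro 4: S0 reads c0=2 → after 1×micro: 0; S1 reads c2=2 → after 2×micro: 0; S2 reads c0=2 → after 3×micro: 0 ⇒ (c0=0, c1=0, c2=0)
[Jacobi] macro 5: S0 reads c0=0 → after 1×micro: 1; S1 reads c2=0 → after 2×micro: 1; S2 reads c0=0 → after 3×micro: 1 ⇒ (c0=1, c1=1, c2=1)
[Jacobi] macro 6: S0 reads c0=1 → after 1×micro: 2; S1 reads c2=1 → after 2×micro: 0; S2 reads c0=1 → after 3×micro: 2 ⇒ (c0=2, c1=0, c2=2)
[Jacobi] macro 7: S0 reads c0=2 → after 1×micro: 0; S1 reads c2=2 → after 2×micro: 0; S2 reads c0=2 → after 3×micro: 0 ⇒ (c0=0, c1=0, c2=0)
[Jacobi] macro 8: S0 reads c0=0 → after 1×micro: 1; S1 reads c2=0 → after 2×micro: 1; S2 reads c0=0 → after 3×micro: 1 ⇒ (c0=1, c1=1, c2=1)
[Gauss-Seidel] macro 1: S0 reads c0=2 → after 1×micro: 0; S1 reads c2=3 → after 2×micro: 1; S2 reads c0=0 → after 3×micro: 3 ⇒ (c0=0, c1=1, c2=3)
[Gauss-Seidel] macro 2: S0 reads c0=0 → after 1×micro: 1; S1 reads c2=3 → after 2×micro: 1; S2 reads c0=1 → after 3×micro: 2 ⇒ (c0=1, c1=1, c2=2)
[Gauss-Seidel] macro 3: S0 reads c0=1 → after 1×micro: 2; S1 reads c2=2 → after 2×micro: 1; S2 reads c0=2 → after 3×micro: 0 ⇒ (c0=2, c1=1, c2=0)
[Gauss-Seidel] macro 4: S0 reads c0=2 → after 1×micro: 0; S1 reads c2=0 → after 2×micro: 1; S2 reads c0=0 → after 3×micro: 1 ⇒ (c0=0, c1=1, c2=1)
[Gauss-Seidel] macro 5: S0 reads c0=0 → after 1×micro: 1; S1 reads c2=1 → after 2×micro: 0; S2 reads c0=1 → after 3×micro: 2 ⇒ (c0=1, c1=0, c2=2)
[Gauss-Seidel] macro 6: S0 reads c0=1 → after 1×micro: 2; S1 reads c2=2 → after 2×micro: 0; S2 reads c0=2 → after 3×micro: 0 ⇒ (c0=2, c1=0, c2=0)
[Gauss-Seidel] macro 7: S0 reads c0=2 → after 1×micro: 0; S1 reads c2=0 → after 2×micro: 1; S2 reads c0=0 → after 3×micro: 1 ⇒ (c0=0, c1=1, c2=1)
[Gauss-Seidel] macro 8: S0 reads c0=0 → after 1×micro: 1; S1 reads c2=1 → after 2×micro: 0; S2 reads c0=1 → after 3×micro: 2 ⇒ (c0=1, c1=0, c2=2)

first divergence at macro-step: 1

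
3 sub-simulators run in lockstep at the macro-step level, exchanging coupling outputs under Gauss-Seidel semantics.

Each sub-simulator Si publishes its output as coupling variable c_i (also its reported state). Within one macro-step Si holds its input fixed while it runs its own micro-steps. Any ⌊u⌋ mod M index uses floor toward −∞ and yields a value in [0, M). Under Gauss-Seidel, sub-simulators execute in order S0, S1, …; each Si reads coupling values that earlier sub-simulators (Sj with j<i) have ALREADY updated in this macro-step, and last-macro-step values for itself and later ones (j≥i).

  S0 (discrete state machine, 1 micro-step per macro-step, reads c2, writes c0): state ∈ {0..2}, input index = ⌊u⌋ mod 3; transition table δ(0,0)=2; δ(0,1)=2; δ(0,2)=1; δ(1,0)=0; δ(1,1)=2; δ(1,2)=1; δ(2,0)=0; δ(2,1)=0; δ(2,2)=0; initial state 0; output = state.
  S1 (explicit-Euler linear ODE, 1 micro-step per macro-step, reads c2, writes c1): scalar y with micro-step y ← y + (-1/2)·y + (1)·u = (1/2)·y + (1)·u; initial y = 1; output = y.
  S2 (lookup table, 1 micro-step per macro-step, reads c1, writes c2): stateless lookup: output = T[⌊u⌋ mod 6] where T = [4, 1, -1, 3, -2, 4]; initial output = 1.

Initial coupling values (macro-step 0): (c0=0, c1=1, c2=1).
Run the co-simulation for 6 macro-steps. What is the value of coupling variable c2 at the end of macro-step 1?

macro 1: S0 reads c2=1 → after 1×micro: 2; S1 reads c2=1 → after 1×micro: 3/2; S2 reads c1=3/2 → after 1×micro: 1 ⇒ (c0=2, c1=3/2, c2=1)
macro 2: S0 reads c2=1 → after 1×micro: 0; S1 reads c2=1 → after 1×micro: 7/4; S2 reads c1=7/4 → after 1×micro: 1 ⇒ (c0=0, c1=7/4, c2=1)
macro 3: S0 reads c2=1 → after 1×micro: 2; S1 reads c2=1 → after 1×micro: 15/8; S2 reads c1=15/8 → after 1×micro: 1 ⇒ (c0=2, c1=15/8, c2=1)
macro 4: S0 reads c2=1 → after 1×micro: 0; S1 reads c2=1 → after 1×micro: 31/16; S2 reads c1=31/16 → after 1×micro: 1 ⇒ (c0=0, c1=31/16, c2=1)
macro 5: S0 reads c2=1 → after 1×micro: 2; S1 reads c2=1 → after 1×micro: 63/32; S2 reads c1=63/32 → after 1×micro: 1 ⇒ (c0=2, c1=63/32, c2=1)
macro 6: S0 reads c2=1 → after 1×micro: 0; S1 reads c2=1 → after 1×micro: 127/64; S2 reads c1=127/64 → after 1×micro: 1 ⇒ (c0=0, c1=127/64, c2=1)

c2 at macro-step 1 = 1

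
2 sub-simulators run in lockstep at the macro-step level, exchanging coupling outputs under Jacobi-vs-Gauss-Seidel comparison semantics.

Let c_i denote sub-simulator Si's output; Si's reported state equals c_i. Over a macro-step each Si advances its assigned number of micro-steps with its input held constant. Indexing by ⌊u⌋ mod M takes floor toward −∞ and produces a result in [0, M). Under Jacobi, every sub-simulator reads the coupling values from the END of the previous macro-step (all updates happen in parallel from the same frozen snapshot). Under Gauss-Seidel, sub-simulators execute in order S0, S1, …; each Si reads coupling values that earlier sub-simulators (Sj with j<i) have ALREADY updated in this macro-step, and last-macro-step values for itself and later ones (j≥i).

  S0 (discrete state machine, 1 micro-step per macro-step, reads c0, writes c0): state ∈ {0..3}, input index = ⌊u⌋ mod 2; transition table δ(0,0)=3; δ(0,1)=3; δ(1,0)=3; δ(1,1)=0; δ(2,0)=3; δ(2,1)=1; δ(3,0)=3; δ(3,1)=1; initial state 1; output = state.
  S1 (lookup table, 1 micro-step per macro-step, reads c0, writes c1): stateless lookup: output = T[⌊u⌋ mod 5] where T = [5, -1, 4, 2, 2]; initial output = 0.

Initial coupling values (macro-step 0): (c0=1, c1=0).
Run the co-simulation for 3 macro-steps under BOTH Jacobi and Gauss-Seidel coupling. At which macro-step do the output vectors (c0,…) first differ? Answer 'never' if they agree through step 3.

[Jacobi] macro 1: S0 reads c0=1 → after 1×micro: 0; S1 reads c0=1 → after 1×micro: -1 ⇒ (c0=0, c1=-1)
[Jacobi] macro 2: S0 reads c0=0 → after 1×micro: 3; S1 reads c0=0 → after 1×micro: 5 ⇒ (c0=3, c1=5)
[Jacobi] macro 3: S0 reads c0=3 → after 1×micro: 1; S1 reads c0=3 → after 1×micro: 2 ⇒ (c0=1, c1=2)
[Gauss-Seidel] macro 1: S0 reads c0=1 → after 1×micro: 0; S1 reads c0=0 → after 1×micro: 5 ⇒ (c0=0, c1=5)
[Gauss-Seidel] macro 2: S0 reads c0=0 → after 1×micro: 3; S1 reads c0=3 → after 1×micro: 2 ⇒ (c0=3, c1=2)
[Gauss-Seidel] macro 3: S0 reads c0=3 → after 1×micro: 1; S1 reads c0=1 → after 1×micro: -1 ⇒ (c0=1, c1=-1)

first divergence at macro-step: 1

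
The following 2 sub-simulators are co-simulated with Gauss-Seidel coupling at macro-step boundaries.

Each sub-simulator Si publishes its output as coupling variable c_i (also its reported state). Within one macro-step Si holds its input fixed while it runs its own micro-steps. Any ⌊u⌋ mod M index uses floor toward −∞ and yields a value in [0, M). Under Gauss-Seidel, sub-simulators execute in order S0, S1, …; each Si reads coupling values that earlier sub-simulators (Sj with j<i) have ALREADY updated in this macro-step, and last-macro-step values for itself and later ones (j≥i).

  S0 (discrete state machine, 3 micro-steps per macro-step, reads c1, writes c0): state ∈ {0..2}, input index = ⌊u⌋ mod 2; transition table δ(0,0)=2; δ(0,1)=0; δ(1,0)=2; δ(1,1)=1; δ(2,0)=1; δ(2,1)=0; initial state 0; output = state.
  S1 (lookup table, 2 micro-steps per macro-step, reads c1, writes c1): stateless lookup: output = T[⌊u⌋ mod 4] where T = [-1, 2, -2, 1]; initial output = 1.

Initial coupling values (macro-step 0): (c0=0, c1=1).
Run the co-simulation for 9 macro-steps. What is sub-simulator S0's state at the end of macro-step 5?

S0 state at macro-step 5 = 1

macro 1: S0 reads c1=1 → after 3×micro: 0; S1 reads c1=1 → after 2×micro: 2 ⇒ (c0=0, c1=2)
macro 2: S0 reads c1=2 → after 3×micro: 2; S1 reads c1=2 → after 2×micro: -2 ⇒ (c0=2, c1=-2)
macro 3: S0 reads c1=-2 → after 3×micro: 1; S1 reads c1=-2 → after 2×micro: -2 ⇒ (c0=1, c1=-2)
macro 4: S0 reads c1=-2 → after 3×micro: 2; S1 reads c1=-2 → after 2×micro: -2 ⇒ (c0=2, c1=-2)
macro 5: S0 reads c1=-2 → after 3×micro: 1; S1 reads c1=-2 → after 2×micro: -2 ⇒ (c0=1, c1=-2)
macro 6: S0 reads c1=-2 → after 3×micro: 2; S1 reads c1=-2 → after 2×micro: -2 ⇒ (c0=2, c1=-2)
macro 7: S0 reads c1=-2 → after 3×micro: 1; S1 reads c1=-2 → after 2×micro: -2 ⇒ (c0=1, c1=-2)
macro 8: S0 reads c1=-2 → after 3×micro: 2; S1 reads c1=-2 → after 2×micro: -2 ⇒ (c0=2, c1=-2)
macro 9: S0 reads c1=-2 → after 3×micro: 1; S1 reads c1=-2 → after 2×micro: -2 ⇒ (c0=1, c1=-2)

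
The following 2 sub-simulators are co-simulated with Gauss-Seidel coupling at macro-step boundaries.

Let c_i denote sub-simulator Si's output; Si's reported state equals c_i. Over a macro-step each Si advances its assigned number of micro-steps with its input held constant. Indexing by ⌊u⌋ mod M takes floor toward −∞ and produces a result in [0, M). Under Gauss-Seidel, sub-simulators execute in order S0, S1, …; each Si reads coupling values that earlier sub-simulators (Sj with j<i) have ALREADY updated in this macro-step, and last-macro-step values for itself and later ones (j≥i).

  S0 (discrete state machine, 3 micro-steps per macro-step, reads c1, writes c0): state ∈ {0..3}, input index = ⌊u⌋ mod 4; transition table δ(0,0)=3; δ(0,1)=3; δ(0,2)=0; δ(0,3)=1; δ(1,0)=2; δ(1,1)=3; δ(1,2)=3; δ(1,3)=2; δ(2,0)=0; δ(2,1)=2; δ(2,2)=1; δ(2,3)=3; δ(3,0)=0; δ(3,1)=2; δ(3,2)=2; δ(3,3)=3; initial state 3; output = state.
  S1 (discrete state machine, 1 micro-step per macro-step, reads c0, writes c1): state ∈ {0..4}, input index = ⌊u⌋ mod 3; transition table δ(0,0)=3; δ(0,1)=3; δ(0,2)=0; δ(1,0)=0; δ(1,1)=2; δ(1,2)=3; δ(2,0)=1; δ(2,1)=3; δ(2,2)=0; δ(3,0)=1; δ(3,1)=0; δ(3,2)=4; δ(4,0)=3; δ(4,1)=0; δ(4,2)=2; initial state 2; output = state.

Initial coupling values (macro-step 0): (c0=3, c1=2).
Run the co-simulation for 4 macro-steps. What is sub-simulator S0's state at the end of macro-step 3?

S0 state at macro-step 3 = 3

macro 1: S0 reads c1=2 → after 3×micro: 3; S1 reads c0=3 → after 1×micro: 1 ⇒ (c0=3, c1=1)
macro 2: S0 reads c1=1 → after 3×micro: 2; S1 reads c0=2 → after 1×micro: 3 ⇒ (c0=2, c1=3)
macro 3: S0 reads c1=3 → after 3×micro: 3; S1 reads c0=3 → after 1×micro: 1 ⇒ (c0=3, c1=1)
macro 4: S0 reads c1=1 → after 3×micro: 2; S1 reads c0=2 → after 1×micro: 3 ⇒ (c0=2, c1=3)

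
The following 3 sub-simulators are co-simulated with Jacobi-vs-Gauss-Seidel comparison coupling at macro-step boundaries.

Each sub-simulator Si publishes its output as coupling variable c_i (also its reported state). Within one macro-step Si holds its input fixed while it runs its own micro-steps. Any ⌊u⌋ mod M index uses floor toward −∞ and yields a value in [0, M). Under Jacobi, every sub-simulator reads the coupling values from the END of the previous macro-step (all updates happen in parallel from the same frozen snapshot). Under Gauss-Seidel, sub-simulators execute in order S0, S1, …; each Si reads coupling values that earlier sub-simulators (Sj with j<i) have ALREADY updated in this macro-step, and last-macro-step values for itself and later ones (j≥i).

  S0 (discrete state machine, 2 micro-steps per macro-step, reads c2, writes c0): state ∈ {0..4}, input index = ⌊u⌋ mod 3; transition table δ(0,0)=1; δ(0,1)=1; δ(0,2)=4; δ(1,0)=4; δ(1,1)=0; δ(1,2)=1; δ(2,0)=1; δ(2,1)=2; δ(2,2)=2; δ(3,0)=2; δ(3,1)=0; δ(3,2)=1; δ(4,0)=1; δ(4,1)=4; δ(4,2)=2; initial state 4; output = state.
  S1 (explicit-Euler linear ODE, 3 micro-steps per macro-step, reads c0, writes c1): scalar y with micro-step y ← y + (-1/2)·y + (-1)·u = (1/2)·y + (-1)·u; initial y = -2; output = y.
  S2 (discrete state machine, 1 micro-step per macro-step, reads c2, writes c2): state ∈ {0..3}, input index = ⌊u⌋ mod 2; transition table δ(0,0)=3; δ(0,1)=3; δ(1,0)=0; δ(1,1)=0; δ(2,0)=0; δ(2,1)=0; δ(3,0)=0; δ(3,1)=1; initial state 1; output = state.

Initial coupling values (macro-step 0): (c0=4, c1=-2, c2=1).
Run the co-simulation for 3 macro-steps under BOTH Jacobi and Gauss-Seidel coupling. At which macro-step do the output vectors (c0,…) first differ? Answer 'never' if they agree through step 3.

first divergence at macro-step: never

[Jacobi] macro 1: S0 reads c2=1 → after 2×micro: 4; S1 reads c0=4 → after 3×micro: -29/4; S2 reads c2=1 → after 1×micro: 0 ⇒ (c0=4, c1=-29/4, c2=0)
[Jacobi] macro 2: S0 reads c2=0 → after 2×micro: 4; S1 reads c0=4 → after 3×micro: -253/32; S2 reads c2=0 → after 1×micro: 3 ⇒ (c0=4, c1=-253/32, c2=3)
[Jacobi] macro 3: S0 reads c2=3 → after 2×micro: 4; S1 reads c0=4 → after 3×micro: -2045/256; S2 reads c2=3 → after 1×micro: 1 ⇒ (c0=4, c1=-2045/256, c2=1)
[Gauss-Seidel] macro 1: S0 reads c2=1 → after 2×micro: 4; S1 reads c0=4 → after 3×micro: -29/4; S2 reads c2=1 → after 1×micro: 0 ⇒ (c0=4, c1=-29/4, c2=0)
[Gauss-Seidel] macro 2: S0 reads c2=0 → after 2×micro: 4; S1 reads c0=4 → after 3×micro: -253/32; S2 reads c2=0 → after 1×micro: 3 ⇒ (c0=4, c1=-253/32, c2=3)
[Gauss-Seidel] macro 3: S0 reads c2=3 → after 2×micro: 4; S1 reads c0=4 → after 3×micro: -2045/256; S2 reads c2=3 → after 1×micro: 1 ⇒ (c0=4, c1=-2045/256, c2=1)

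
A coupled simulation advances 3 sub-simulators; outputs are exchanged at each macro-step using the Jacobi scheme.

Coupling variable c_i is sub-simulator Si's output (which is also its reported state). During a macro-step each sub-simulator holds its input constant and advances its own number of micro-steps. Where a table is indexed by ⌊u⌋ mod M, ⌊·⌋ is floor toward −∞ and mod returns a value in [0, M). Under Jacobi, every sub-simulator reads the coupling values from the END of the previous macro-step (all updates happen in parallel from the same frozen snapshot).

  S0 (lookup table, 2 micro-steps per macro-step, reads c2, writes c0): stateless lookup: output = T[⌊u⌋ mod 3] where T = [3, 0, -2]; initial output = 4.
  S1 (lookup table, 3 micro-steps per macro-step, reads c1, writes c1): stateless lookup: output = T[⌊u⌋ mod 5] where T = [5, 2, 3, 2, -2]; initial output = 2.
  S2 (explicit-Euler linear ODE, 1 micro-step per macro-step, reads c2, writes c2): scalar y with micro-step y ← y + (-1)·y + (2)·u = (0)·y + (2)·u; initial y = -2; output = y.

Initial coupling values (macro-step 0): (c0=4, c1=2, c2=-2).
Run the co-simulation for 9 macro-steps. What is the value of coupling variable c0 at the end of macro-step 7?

macro 1: S0 reads c2=-2 → after 2×micro: 0; S1 reads c1=2 → after 3×micro: 3; S2 reads c2=-2 → after 1×micro: -4 ⇒ (c0=0, c1=3, c2=-4)
macro 2: S0 reads c2=-4 → after 2×micro: -2; S1 reads c1=3 → after 3×micro: 2; S2 reads c2=-4 → after 1×micro: -8 ⇒ (c0=-2, c1=2, c2=-8)
macro 3: S0 reads c2=-8 → after 2×micro: 0; S1 reads c1=2 → after 3×micro: 3; S2 reads c2=-8 → after 1×micro: -16 ⇒ (c0=0, c1=3, c2=-16)
macro 4: S0 reads c2=-16 → after 2×micro: -2; S1 reads c1=3 → after 3×micro: 2; S2 reads c2=-16 → after 1×micro: -32 ⇒ (c0=-2, c1=2, c2=-32)
macro 5: S0 reads c2=-32 → after 2×micro: 0; S1 reads c1=2 → after 3×micro: 3; S2 reads c2=-32 → after 1×micro: -64 ⇒ (c0=0, c1=3, c2=-64)
macro 6: S0 reads c2=-64 → after 2×micro: -2; S1 reads c1=3 → after 3×micro: 2; S2 reads c2=-64 → after 1×micro: -128 ⇒ (c0=-2, c1=2, c2=-128)
macro 7: S0 reads c2=-128 → after 2×micro: 0; S1 reads c1=2 → after 3×micro: 3; S2 reads c2=-128 → after 1×micro: -256 ⇒ (c0=0, c1=3, c2=-256)
macro 8: S0 reads c2=-256 → after 2×micro: -2; S1 reads c1=3 → after 3×micro: 2; S2 reads c2=-256 → after 1×micro: -512 ⇒ (c0=-2, c1=2, c2=-512)
macro 9: S0 reads c2=-512 → after 2×micro: 0; S1 reads c1=2 → after 3×micro: 3; S2 reads c2=-512 → after 1×micro: -1024 ⇒ (c0=0, c1=3, c2=-1024)

c0 at macro-step 7 = 0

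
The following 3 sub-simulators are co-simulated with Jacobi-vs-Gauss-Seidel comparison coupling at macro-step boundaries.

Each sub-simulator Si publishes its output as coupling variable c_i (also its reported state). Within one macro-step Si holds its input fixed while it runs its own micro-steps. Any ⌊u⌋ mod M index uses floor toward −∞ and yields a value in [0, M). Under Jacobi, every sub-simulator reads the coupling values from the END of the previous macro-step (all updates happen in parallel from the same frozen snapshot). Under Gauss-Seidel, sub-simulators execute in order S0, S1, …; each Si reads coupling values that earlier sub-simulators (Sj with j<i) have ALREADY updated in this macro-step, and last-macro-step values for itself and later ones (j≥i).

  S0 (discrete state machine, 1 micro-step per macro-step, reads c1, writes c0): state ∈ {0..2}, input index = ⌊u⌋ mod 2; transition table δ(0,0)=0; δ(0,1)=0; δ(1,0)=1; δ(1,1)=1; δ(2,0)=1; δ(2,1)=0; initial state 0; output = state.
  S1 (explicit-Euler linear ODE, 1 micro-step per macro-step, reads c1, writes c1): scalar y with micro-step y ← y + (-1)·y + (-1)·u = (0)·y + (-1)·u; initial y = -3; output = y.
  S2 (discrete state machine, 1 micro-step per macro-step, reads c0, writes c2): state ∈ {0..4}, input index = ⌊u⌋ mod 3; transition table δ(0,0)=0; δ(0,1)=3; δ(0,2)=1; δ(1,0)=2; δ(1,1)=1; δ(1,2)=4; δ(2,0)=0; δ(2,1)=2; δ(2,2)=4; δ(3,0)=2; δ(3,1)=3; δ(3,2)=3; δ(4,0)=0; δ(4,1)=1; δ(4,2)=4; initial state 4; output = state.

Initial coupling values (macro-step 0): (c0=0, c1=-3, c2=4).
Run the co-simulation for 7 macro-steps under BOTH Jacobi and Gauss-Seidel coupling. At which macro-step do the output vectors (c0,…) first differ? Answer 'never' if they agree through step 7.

[Jacobi] macro 1: S0 reads c1=-3 → after 1×micro: 0; S1 reads c1=-3 → after 1×micro: 3; S2 reads c0=0 → after 1×micro: 0 ⇒ (c0=0, c1=3, c2=0)
[Jacobi] macro 2: S0 reads c1=3 → after 1×micro: 0; S1 reads c1=3 → after 1×micro: -3; S2 reads c0=0 → after 1×micro: 0 ⇒ (c0=0, c1=-3, c2=0)
[Jacobi] macro 3: S0 reads c1=-3 → after 1×micro: 0; S1 reads c1=-3 → after 1×micro: 3; S2 reads c0=0 → after 1×micro: 0 ⇒ (c0=0, c1=3, c2=0)
[Jacobi] macro 4: S0 reads c1=3 → after 1×micro: 0; S1 reads c1=3 → after 1×micro: -3; S2 reads c0=0 → after 1×micro: 0 ⇒ (c0=0, c1=-3, c2=0)
[Jacobi] macro 5: S0 reads c1=-3 → after 1×micro: 0; S1 reads c1=-3 → after 1×micro: 3; S2 reads c0=0 → after 1×micro: 0 ⇒ (c0=0, c1=3, c2=0)
[Jacobi] macro 6: S0 reads c1=3 → after 1×micro: 0; S1 reads c1=3 → after 1×micro: -3; S2 reads c0=0 → after 1×micro: 0 ⇒ (c0=0, c1=-3, c2=0)
[Jacobi] macro 7: S0 reads c1=-3 → after 1×micro: 0; S1 reads c1=-3 → after 1×micro: 3; S2 reads c0=0 → after 1×micro: 0 ⇒ (c0=0, c1=3, c2=0)
[Gauss-Seidel] macro 1: S0 reads c1=-3 → after 1×micro: 0; S1 reads c1=-3 → after 1×micro: 3; S2 reads c0=0 → after 1×micro: 0 ⇒ (c0=0, c1=3, c2=0)
[Gauss-Seidel] macro 2: S0 reads c1=3 → after 1×micro: 0; S1 reads c1=3 → after 1×micro: -3; S2 reads c0=0 → after 1×micro: 0 ⇒ (c0=0, c1=-3, c2=0)
[Gauss-Seidel] macro 3: S0 reads c1=-3 → after 1×micro: 0; S1 reads c1=-3 → after 1×micro: 3; S2 reads c0=0 → after 1×micro: 0 ⇒ (c0=0, c1=3, c2=0)
[Gauss-Seidel] macro 4: S0 reads c1=3 → after 1×micro: 0; S1 reads c1=3 → after 1×micro: -3; S2 reads c0=0 → after 1×micro: 0 ⇒ (c0=0, c1=-3, c2=0)
[Gauss-Seidel] macro 5: S0 reads c1=-3 → after 1×micro: 0; S1 reads c1=-3 → after 1×micro: 3; S2 reads c0=0 → after 1×micro: 0 ⇒ (c0=0, c1=3, c2=0)
[Gauss-Seidel] macro 6: S0 reads c1=3 → after 1×micro: 0; S1 reads c1=3 → after 1×micro: -3; S2 reads c0=0 → after 1×micro: 0 ⇒ (c0=0, c1=-3, c2=0)
[Gauss-Seidel] macro 7: S0 reads c1=-3 → after 1×micro: 0; S1 reads c1=-3 → after 1×micro: 3; S2 reads c0=0 → after 1×micro: 0 ⇒ (c0=0, c1=3, c2=0)

first divergence at macro-step: never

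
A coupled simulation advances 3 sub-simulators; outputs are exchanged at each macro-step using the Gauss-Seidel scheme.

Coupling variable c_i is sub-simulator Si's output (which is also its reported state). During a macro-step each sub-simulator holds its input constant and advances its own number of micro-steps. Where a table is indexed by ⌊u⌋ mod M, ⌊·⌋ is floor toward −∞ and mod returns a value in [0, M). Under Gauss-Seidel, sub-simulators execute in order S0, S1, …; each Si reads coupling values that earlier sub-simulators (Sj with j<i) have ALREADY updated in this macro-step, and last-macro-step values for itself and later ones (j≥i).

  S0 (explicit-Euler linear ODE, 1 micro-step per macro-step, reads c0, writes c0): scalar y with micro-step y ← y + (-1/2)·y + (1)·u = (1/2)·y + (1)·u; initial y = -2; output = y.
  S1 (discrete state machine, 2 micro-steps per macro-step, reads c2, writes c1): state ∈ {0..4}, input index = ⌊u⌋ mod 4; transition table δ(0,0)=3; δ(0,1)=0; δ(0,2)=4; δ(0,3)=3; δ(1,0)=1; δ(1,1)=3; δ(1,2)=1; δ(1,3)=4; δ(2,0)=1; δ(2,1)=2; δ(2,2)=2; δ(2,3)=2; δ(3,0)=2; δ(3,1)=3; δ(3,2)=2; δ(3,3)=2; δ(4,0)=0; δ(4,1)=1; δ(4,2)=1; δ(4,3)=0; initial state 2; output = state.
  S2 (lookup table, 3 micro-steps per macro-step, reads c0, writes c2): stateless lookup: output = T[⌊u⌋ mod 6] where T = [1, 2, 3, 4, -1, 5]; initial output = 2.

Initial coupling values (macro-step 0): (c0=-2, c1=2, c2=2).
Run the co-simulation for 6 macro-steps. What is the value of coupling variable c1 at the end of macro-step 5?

c1 at macro-step 5 = 2

macro 1: S0 reads c0=-2 → after 1×micro: -3; S1 reads c2=2 → after 2×micro: 2; S2 reads c0=-3 → after 3×micro: 4 ⇒ (c0=-3, c1=2, c2=4)
macro 2: S0 reads c0=-3 → after 1×micro: -9/2; S1 reads c2=4 → after 2×micro: 1; S2 reads c0=-9/2 → after 3×micro: 2 ⇒ (c0=-9/2, c1=1, c2=2)
macro 3: S0 reads c0=-9/2 → after 1×micro: -27/4; S1 reads c2=2 → after 2×micro: 1; S2 reads c0=-27/4 → after 3×micro: 5 ⇒ (c0=-27/4, c1=1, c2=5)
macro 4: S0 reads c0=-27/4 → after 1×micro: -81/8; S1 reads c2=5 → after 2×micro: 3; S2 reads c0=-81/8 → after 3×micro: 2 ⇒ (c0=-81/8, c1=3, c2=2)
macro 5: S0 reads c0=-81/8 → after 1×micro: -243/16; S1 reads c2=2 → after 2×micro: 2; S2 reads c0=-243/16 → after 3×micro: 3 ⇒ (c0=-243/16, c1=2, c2=3)
macro 6: S0 reads c0=-243/16 → after 1×micro: -729/32; S1 reads c2=3 → after 2×micro: 2; S2 reads c0=-729/32 → after 3×micro: 2 ⇒ (c0=-729/32, c1=2, c2=2)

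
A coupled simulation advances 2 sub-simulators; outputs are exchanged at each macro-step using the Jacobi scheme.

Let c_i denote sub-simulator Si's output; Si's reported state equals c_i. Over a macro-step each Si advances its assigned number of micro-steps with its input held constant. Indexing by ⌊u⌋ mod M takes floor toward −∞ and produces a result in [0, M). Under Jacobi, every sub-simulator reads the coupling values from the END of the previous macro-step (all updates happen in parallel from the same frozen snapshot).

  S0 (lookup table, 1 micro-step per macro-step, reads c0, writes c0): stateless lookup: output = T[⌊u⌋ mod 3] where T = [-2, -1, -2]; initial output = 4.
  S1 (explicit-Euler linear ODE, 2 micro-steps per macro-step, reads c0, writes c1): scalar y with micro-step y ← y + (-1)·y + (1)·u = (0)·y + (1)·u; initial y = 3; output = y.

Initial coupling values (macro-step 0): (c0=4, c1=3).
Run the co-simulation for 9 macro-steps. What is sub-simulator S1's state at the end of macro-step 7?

S1 state at macro-step 7 = -2

macro 1: S0 reads c0=4 → after 1×micro: -1; S1 reads c0=4 → after 2×micro: 4 ⇒ (c0=-1, c1=4)
macro 2: S0 reads c0=-1 → after 1×micro: -2; S1 reads c0=-1 → after 2×micro: -1 ⇒ (c0=-2, c1=-1)
macro 3: S0 reads c0=-2 → after 1×micro: -1; S1 reads c0=-2 → after 2×micro: -2 ⇒ (c0=-1, c1=-2)
macro 4: S0 reads c0=-1 → after 1×micro: -2; S1 reads c0=-1 → after 2×micro: -1 ⇒ (c0=-2, c1=-1)
macro 5: S0 reads c0=-2 → after 1×micro: -1; S1 reads c0=-2 → after 2×micro: -2 ⇒ (c0=-1, c1=-2)
macro 6: S0 reads c0=-1 → after 1×micro: -2; S1 reads c0=-1 → after 2×micro: -1 ⇒ (c0=-2, c1=-1)
macro 7: S0 reads c0=-2 → after 1×micro: -1; S1 reads c0=-2 → after 2×micro: -2 ⇒ (c0=-1, c1=-2)
macro 8: S0 reads c0=-1 → after 1×micro: -2; S1 reads c0=-1 → after 2×micro: -1 ⇒ (c0=-2, c1=-1)
macro 9: S0 reads c0=-2 → after 1×micro: -1; S1 reads c0=-2 → after 2×micro: -2 ⇒ (c0=-1, c1=-2)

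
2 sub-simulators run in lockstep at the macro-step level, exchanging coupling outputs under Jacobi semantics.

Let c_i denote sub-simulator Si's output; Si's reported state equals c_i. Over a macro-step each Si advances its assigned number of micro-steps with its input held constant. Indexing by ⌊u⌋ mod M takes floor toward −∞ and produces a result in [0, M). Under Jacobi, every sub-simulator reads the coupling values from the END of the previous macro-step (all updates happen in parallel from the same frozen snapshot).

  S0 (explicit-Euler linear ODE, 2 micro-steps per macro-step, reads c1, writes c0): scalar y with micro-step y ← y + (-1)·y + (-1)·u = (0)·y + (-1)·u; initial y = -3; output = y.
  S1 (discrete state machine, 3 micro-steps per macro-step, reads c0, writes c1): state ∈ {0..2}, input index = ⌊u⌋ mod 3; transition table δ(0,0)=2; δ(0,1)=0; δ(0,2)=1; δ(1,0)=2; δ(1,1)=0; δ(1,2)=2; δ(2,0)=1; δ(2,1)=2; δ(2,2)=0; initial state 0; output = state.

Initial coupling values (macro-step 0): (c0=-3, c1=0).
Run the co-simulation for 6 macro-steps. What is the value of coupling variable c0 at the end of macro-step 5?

macro 1: S0 reads c1=0 → after 2×micro: 0; S1 reads c0=-3 → after 3×micro: 2 ⇒ (c0=0, c1=2)
macro 2: S0 reads c1=2 → after 2×micro: -2; S1 reads c0=0 → after 3×micro: 1 ⇒ (c0=-2, c1=1)
macro 3: S0 reads c1=1 → after 2×micro: -1; S1 reads c0=-2 → after 3×micro: 0 ⇒ (c0=-1, c1=0)
macro 4: S0 reads c1=0 → after 2×micro: 0; S1 reads c0=-1 → after 3×micro: 0 ⇒ (c0=0, c1=0)
macro 5: S0 reads c1=0 → after 2×micro: 0; S1 reads c0=0 → after 3×micro: 2 ⇒ (c0=0, c1=2)
macro 6: S0 reads c1=2 → after 2×micro: -2; S1 reads c0=0 → after 3×micro: 1 ⇒ (c0=-2, c1=1)

c0 at macro-step 5 = 0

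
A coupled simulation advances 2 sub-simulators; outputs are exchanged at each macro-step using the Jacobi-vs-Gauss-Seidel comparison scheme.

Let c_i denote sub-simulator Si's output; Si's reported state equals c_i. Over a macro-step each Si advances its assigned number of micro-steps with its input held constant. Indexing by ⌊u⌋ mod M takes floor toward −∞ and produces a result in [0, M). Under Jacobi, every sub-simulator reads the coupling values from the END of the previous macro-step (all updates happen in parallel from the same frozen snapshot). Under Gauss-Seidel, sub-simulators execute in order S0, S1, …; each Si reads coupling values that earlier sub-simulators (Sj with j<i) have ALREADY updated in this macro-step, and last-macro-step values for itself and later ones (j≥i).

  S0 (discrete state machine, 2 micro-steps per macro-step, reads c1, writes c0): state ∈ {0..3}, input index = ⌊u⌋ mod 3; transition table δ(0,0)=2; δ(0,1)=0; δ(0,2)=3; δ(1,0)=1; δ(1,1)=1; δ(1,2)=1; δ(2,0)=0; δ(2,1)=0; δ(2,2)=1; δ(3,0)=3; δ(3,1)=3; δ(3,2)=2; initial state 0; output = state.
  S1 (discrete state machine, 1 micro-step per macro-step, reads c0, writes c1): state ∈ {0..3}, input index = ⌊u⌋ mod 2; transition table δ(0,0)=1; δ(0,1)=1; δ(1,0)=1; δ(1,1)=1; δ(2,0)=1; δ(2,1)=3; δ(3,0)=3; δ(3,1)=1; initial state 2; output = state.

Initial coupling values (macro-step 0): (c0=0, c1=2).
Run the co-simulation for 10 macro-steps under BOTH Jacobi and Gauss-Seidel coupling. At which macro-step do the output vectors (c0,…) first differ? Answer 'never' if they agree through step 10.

first divergence at macro-step: never

[Jacobi] macro 1: S0 reads c1=2 → after 2×micro: 2; S1 reads c0=0 → after 1×micro: 1 ⇒ (c0=2, c1=1)
[Jacobi] macro 2: S0 reads c1=1 → after 2×micro: 0; S1 reads c0=2 → after 1×micro: 1 ⇒ (c0=0, c1=1)
[Jacobi] macro 3: S0 reads c1=1 → after 2×micro: 0; S1 reads c0=0 → after 1×micro: 1 ⇒ (c0=0, c1=1)
[Jacobi] macro 4: S0 reads c1=1 → after 2×micro: 0; S1 reads c0=0 → after 1×micro: 1 ⇒ (c0=0, c1=1)
[Jacobi] macro 5: S0 reads c1=1 → after 2×micro: 0; S1 reads c0=0 → after 1×micro: 1 ⇒ (c0=0, c1=1)
[Jacobi] macro 6: S0 reads c1=1 → after 2×micro: 0; S1 reads c0=0 → after 1×micro: 1 ⇒ (c0=0, c1=1)
[Jacobi] macro 7: S0 reads c1=1 → after 2×micro: 0; S1 reads c0=0 → after 1×micro: 1 ⇒ (c0=0, c1=1)
[Jacobi] macro 8: S0 reads c1=1 → after 2×micro: 0; S1 reads c0=0 → after 1×micro: 1 ⇒ (c0=0, c1=1)
[Jacobi] macro 9: S0 reads c1=1 → after 2×micro: 0; S1 reads c0=0 → after 1×micro: 1 ⇒ (c0=0, c1=1)
[Jacobi] macro 10: S0 reads c1=1 → after 2×micro: 0; S1 reads c0=0 → after 1×micro: 1 ⇒ (c0=0, c1=1)
[Gauss-Seidel] macro 1: S0 reads c1=2 → after 2×micro: 2; S1 reads c0=2 → after 1×micro: 1 ⇒ (c0=2, c1=1)
[Gauss-Seidel] macro 2: S0 reads c1=1 → after 2×micro: 0; S1 reads c0=0 → after 1×micro: 1 ⇒ (c0=0, c1=1)
[Gauss-Seidel] macro 3: S0 reads c1=1 → after 2×micro: 0; S1 reads c0=0 → after 1×micro: 1 ⇒ (c0=0, c1=1)
[Gauss-Seidel] macro 4: S0 reads c1=1 → after 2×micro: 0; S1 reads c0=0 → after 1×micro: 1 ⇒ (c0=0, c1=1)
[Gauss-Seidel] macro 5: S0 reads c1=1 → after 2×micro: 0; S1 reads c0=0 → after 1×micro: 1 ⇒ (c0=0, c1=1)
[Gauss-Seidel] macro 6: S0 reads c1=1 → after 2×micro: 0; S1 reads c0=0 → after 1×micro: 1 ⇒ (c0=0, c1=1)
[Gauss-Seidel] macro 7: S0 reads c1=1 → after 2×micro: 0; S1 reads c0=0 → after 1×micro: 1 ⇒ (c0=0, c1=1)
[Gauss-Seidel] macro 8: S0 reads c1=1 → after 2×micro: 0; S1 reads c0=0 → after 1×micro: 1 ⇒ (c0=0, c1=1)
[Gauss-Seidel] macro 9: S0 reads c1=1 → after 2×micro: 0; S1 reads c0=0 → after 1×micro: 1 ⇒ (c0=0, c1=1)
[Gauss-Seidel] macro 10: S0 reads c1=1 → after 2×micro: 0; S1 reads c0=0 → after 1×micro: 1 ⇒ (c0=0, c1=1)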